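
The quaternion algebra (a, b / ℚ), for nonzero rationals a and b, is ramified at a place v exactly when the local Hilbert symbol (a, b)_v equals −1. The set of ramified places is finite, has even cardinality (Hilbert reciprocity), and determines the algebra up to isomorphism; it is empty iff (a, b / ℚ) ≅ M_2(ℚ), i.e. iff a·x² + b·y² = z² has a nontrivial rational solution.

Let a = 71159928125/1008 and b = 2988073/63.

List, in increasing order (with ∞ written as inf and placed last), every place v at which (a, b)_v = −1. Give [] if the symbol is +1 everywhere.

[2, 13, 19, 29]

(a, b) ≡ (2757755, 24871) mod (ℚ^×)²; places V = {2, 3, 5, 7, 11, 13, 17, 19, 29, ∞}.
(a,b)_11: α=1, u≡4; β=1, v≡8 (mod 11); (4|11)=+1, (8|11)=-1; sign (−1)^1·+1^1·-1^1 = +1.
(a,b)_19: α=1, u≡9; β=1, v≡7 (mod 19); (9|19)=+1, (7|19)=+1; sign (−1)^1·+1^1·+1^1 = -1.
(a,b)_13: α=1, u≡12; β=0, v≡8 (mod 13); (12|13)=+1, (8|13)=-1; sign (−1)^0·+1^0·-1^1 = -1.
(a,b)_3: α=-2, u≡2; β=-2, v≡1 (mod 3); (2|3)=-1, (1|3)=+1; sign (−1)^0·-1^-2·+1^-2 = +1.
(a,b)_2: α=-4, β=0; u≡3, v≡7 (mod 8); ε(u)ε(v)=1·1, αω(v)=-4·0, βω(u)=0·1; sum ≡ 1  ⇒  -1.
(a,b)_∞: sgn(2757755)=+, sgn(24871)=+, so +1.
(a,b)_7: α=-1, u≡5; β=-1, v≡2 (mod 7); (5|7)=-1, (2|7)=+1; sign (−1)^1·-1^-1·+1^-1 = +1.
(a,b)_17: α=2, u≡8; β=1, v≡9 (mod 17); (8|17)=+1, (9|17)=+1; sign (−1)^0·+1^1·+1^2 = +1.
(a,b)_29: α=1, u≡9; β=2, v≡3 (mod 29); (9|29)=+1, (3|29)=-1; sign (−1)^0·+1^2·-1^1 = -1.
(a,b)_5: α=5, u≡4; β=0, v≡1 (mod 5); (4|5)=+1, (1|5)=+1; sign (−1)^0·+1^0·+1^5 = +1.
|Ram(2757755, 24871)| = 4, even; anisotropic at {2, 13, 19, 29}.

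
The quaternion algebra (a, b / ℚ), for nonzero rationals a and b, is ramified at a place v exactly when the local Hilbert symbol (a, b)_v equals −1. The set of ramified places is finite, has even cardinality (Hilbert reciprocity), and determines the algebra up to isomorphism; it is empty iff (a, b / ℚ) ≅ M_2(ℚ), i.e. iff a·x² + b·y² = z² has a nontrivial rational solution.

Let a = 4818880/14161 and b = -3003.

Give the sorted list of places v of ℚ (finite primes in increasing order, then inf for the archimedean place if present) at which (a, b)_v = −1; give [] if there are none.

Mod squares: a ≡ 55, b ≡ -3003. Check v ∈ {∞, 2, 3, 5, 7, 11, 13, 17, 37}.
v=∞: 55 > 0 and -3003 < 0  ⇒  (a,b)_∞ = +1.
v=7: a=7^-2·(≡5), b=7^1·(≡5) mod 7; (5|7)=-1, (5|7)=-1; (−1)^{-2·1·3}·(-1)^1·(-1)^-2 = -1.
v=37: a=37^2·(≡18), b=37^0·(≡31) mod 37; (18|37)=-1, (31|37)=-1; (−1)^{2·0·18}·(-1)^0·(-1)^2 = +1.
v=11: a=11^1·(≡4), b=11^1·(≡2) mod 11; (4|11)=+1, (2|11)=-1; (−1)^{1·1·5}·(+1)^1·(-1)^1 = +1.
v=17: a=17^-2·(≡4), b=17^0·(≡6) mod 17; (4|17)=+1, (6|17)=-1; (−1)^{-2·0·8}·(+1)^0·(-1)^-2 = +1.
v=3: a=3^0·(≡1), b=3^1·(≡1) mod 3; (1|3)=+1, (1|3)=+1; (−1)^{0·1·1}·(+1)^1·(+1)^0 = +1.
v=2: v_2(a)=6, v_2(b)=0; units ≡ 7, 5 (mod 8); ε·ε+αω+βω = 1·0+6·1+0·0 ≡ 0  ⇒  (a,b)_2 = +1.
v=13: a=13^0·(≡10), b=13^1·(≡3) mod 13; (10|13)=+1, (3|13)=+1; (−1)^{0·1·6}·(+1)^1·(+1)^0 = +1.
v=5: a=5^1·(≡1), b=5^0·(≡2) mod 5; (1|5)=+1, (2|5)=-1; (−1)^{1·0·2}·(+1)^0·(-1)^1 = -1.
(55, -3003 / ℚ) ramifies at {5, 7}: a division algebra.

[5, 7]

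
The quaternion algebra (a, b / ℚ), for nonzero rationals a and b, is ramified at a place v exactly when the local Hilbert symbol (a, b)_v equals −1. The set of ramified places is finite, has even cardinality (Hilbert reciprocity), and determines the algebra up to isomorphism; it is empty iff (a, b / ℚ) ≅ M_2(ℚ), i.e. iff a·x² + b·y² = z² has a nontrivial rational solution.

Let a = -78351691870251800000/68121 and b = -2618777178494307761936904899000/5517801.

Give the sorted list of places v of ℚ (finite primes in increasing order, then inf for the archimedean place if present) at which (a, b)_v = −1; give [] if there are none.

Mod squares: a ≡ -8855, b ≡ -2990. Check v ∈ {∞, 2, 3, 5, 7, 11, 13, 17, 19, 23, 29}.
v=5: a=5^5·(≡4), b=5^3·(≡3) mod 5; (4|5)=+1, (3|5)=-1; (−1)^{5·3·2}·(+1)^3·(-1)^5 = -1.
v=19: a=19^0·(≡15), b=19^2·(≡3) mod 19; (15|19)=-1, (3|19)=-1; (−1)^{0·2·9}·(-1)^2·(-1)^0 = +1.
v=2: v_2(a)=6, v_2(b)=3; units ≡ 1, 1 (mod 8); ε·ε+αω+βω = 0·0+6·0+3·0 ≡ 0  ⇒  (a,b)_2 = +1.
v=29: a=29^-2·(≡27), b=29^-2·(≡14) mod 29; (27|29)=-1, (14|29)=-1; (−1)^{-2·-2·14}·(-1)^-2·(-1)^-2 = +1.
v=3: a=3^-4·(≡1), b=3^-8·(≡1) mod 3; (1|3)=+1, (1|3)=+1; (−1)^{-4·-8·1}·(+1)^-8·(+1)^-4 = +1.
v=7: a=7^1·(≡2), b=7^2·(≡3) mod 7; (2|7)=+1, (3|7)=-1; (−1)^{1·2·3}·(+1)^2·(-1)^1 = -1.
v=11: a=11^5·(≡9), b=11^8·(≡10) mod 11; (9|11)=+1, (10|11)=-1; (−1)^{5·8·5}·(+1)^8·(-1)^5 = -1.
v=13: a=13^4·(≡2), b=13^5·(≡12) mod 13; (2|13)=-1, (12|13)=+1; (−1)^{4·5·6}·(-1)^5·(+1)^4 = -1.
v=17: a=17^0·(≡9), b=17^2·(≡16) mod 17; (9|17)=+1, (16|17)=+1; (−1)^{0·2·8}·(+1)^2·(+1)^0 = +1.
v=∞: -8855 < 0 and -2990 < 0  ⇒  (a,b)_∞ = -1.
v=23: a=23^3·(≡4), b=23^5·(≡13) mod 23; (4|23)=+1, (13|23)=+1; (−1)^{3·5·11}·(+1)^5·(+1)^3 = -1.
(-8855, -2990 / ℚ) ramifies at {5, 7, 11, 13, 23, ∞}: a division algebra.

[5, 7, 11, 13, 23, inf]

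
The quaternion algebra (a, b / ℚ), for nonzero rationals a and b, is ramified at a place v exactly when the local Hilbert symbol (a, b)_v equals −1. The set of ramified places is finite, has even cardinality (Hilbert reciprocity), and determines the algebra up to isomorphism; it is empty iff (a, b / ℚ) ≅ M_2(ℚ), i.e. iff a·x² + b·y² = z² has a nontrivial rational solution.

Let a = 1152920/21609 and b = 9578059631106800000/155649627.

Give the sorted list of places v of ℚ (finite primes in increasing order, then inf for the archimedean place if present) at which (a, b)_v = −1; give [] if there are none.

(a, b) ≡ (288230, 864690) mod (ℚ^×)²; places V = {2, 3, 5, 7, 19, 37, 41, ∞}.
(a,b)_19: α=1, u≡18; β=3, v≡11 (mod 19); (18|19)=-1, (11|19)=+1; sign (−1)^1·-1^3·+1^1 = +1.
(a,b)_41: α=1, u≡38; β=3, v≡33 (mod 41); (38|41)=-1, (33|41)=+1; sign (−1)^0·-1^3·+1^1 = -1.
(a,b)_7: α=-4, u≡3; β=-8, v≡1 (mod 7); (3|7)=-1, (1|7)=+1; sign (−1)^0·-1^-8·+1^-4 = +1.
(a,b)_2: α=3, β=7; u≡3, v≡1 (mod 8); ε(u)ε(v)=1·0, αω(v)=3·0, βω(u)=7·1; sum ≡ 1  ⇒  -1.
(a,b)_5: α=1, u≡1; β=5, v≡3 (mod 5); (1|5)=+1, (3|5)=-1; sign (−1)^0·+1^5·-1^1 = -1.
(a,b)_3: α=-2, u≡2; β=-3, v≡2 (mod 3); (2|3)=-1, (2|3)=-1; sign (−1)^0·-1^-3·-1^-2 = -1.
(a,b)_∞: sgn(288230)=+, sgn(864690)=+, so +1.
(a,b)_37: α=1, u≡6; β=3, v≡17 (mod 37); (6|37)=-1, (17|37)=-1; sign (−1)^0·-1^3·-1^1 = +1.
(288230, 864690 / ℚ) ramifies at {2, 3, 5, 41}: a division algebra.

[2, 3, 5, 41]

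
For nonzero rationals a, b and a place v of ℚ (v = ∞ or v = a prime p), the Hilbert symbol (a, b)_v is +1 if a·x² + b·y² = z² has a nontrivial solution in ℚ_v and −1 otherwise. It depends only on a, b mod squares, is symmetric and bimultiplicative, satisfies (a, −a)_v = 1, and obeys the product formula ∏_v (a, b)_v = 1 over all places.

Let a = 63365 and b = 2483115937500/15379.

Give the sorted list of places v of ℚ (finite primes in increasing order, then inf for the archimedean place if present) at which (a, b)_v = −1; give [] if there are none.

[3, 5, 19, 29]

Mod squares: a ≡ 63365, b ≡ 10015005. Check v ∈ {∞, 2, 3, 5, 7, 11, 13, 19, 23, 29}.
v=2: v_2(a)=0, v_2(b)=2; units ≡ 5, 5 (mod 8); ε·ε+αω+βω = 0·0+0·1+2·1 ≡ 0  ⇒  (a,b)_2 = +1.
v=11: a=11^0·(≡5), b=11^1·(≡2) mod 11; (5|11)=+1, (2|11)=-1; (−1)^{0·1·5}·(+1)^1·(-1)^0 = +1.
v=19: a=19^1·(≡10), b=19^2·(≡15) mod 19; (10|19)=-1, (15|19)=-1; (−1)^{1·2·9}·(-1)^2·(-1)^1 = -1.
v=23: a=23^1·(≡18), b=23^1·(≡5) mod 23; (18|23)=+1, (5|23)=-1; (−1)^{1·1·11}·(+1)^1·(-1)^1 = +1.
v=5: a=5^1·(≡3), b=5^7·(≡1) mod 5; (3|5)=-1, (1|5)=+1; (−1)^{1·7·2}·(-1)^7·(+1)^1 = -1.
v=29: a=29^1·(≡10), b=29^1·(≡13) mod 29; (10|29)=-1, (13|29)=+1; (−1)^{1·1·14}·(-1)^1·(+1)^1 = -1.
v=∞: 63365 > 0 and 10015005 > 0  ⇒  (a,b)_∞ = +1.
v=3: a=3^0·(≡2), b=3^1·(≡1) mod 3; (2|3)=-1, (1|3)=+1; (−1)^{0·1·1}·(-1)^1·(+1)^0 = -1.
v=7: a=7^0·(≡1), b=7^-1·(≡5) mod 7; (1|7)=+1, (5|7)=-1; (−1)^{0·-1·3}·(+1)^-1·(-1)^0 = +1.
v=13: a=13^0·(≡3), b=13^-3·(≡6) mod 13; (3|13)=+1, (6|13)=-1; (−1)^{0·-3·6}·(+1)^-3·(-1)^0 = +1.
Ram(63365, 10015005) = {3, 5, 19, 29}; no ℚ_3-point on the conic.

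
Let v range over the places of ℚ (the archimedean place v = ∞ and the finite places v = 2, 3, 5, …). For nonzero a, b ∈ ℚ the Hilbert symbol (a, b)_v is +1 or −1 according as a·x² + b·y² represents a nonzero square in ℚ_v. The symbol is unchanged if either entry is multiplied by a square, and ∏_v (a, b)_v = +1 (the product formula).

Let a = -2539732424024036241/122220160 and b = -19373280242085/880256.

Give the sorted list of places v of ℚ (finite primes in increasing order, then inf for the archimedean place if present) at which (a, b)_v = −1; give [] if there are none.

Mod squares: a ≡ -10010, b ≡ -4290. Check v ∈ {∞, 2, 3, 5, 7, 11, 13, 19, 23, 37}.
v=23: a=23^-2·(≡3), b=23^-2·(≡7) mod 23; (3|23)=+1, (7|23)=-1; (−1)^{-2·-2·11}·(+1)^-2·(-1)^-2 = +1.
v=11: a=11^1·(≡5), b=11^1·(≡8) mod 11; (5|11)=+1, (8|11)=-1; (−1)^{1·1·5}·(+1)^1·(-1)^1 = +1.
v=3: a=3^8·(≡1), b=3^7·(≡1) mod 3; (1|3)=+1, (1|3)=+1; (−1)^{8·7·1}·(+1)^7·(+1)^8 = +1.
v=7: a=7^11·(≡3), b=7^6·(≡2) mod 7; (3|7)=-1, (2|7)=+1; (−1)^{11·6·3}·(-1)^6·(+1)^11 = +1.
v=37: a=37^2·(≡29), b=37^2·(≡2) mod 37; (29|37)=-1, (2|37)=-1; (−1)^{2·2·18}·(-1)^2·(-1)^2 = +1.
v=2: v_2(a)=-7, v_2(b)=-7; units ≡ 3, 7 (mod 8); ε·ε+αω+βω = 1·1+-7·0+-7·1 ≡ 0  ⇒  (a,b)_2 = +1.
v=13: a=13^1·(≡4), b=13^-1·(≡11) mod 13; (4|13)=+1, (11|13)=-1; (−1)^{1·-1·6}·(+1)^-1·(-1)^1 = -1.
v=∞: -10010 < 0 and -4290 < 0  ⇒  (a,b)_∞ = -1.
v=19: a=19^-2·(≡14), b=19^0·(≡16) mod 19; (14|19)=-1, (16|19)=+1; (−1)^{-2·0·9}·(-1)^0·(+1)^-2 = +1.
v=5: a=5^-1·(≡2), b=5^1·(≡3) mod 5; (2|5)=-1, (3|5)=-1; (−1)^{-1·1·2}·(-1)^1·(-1)^-1 = +1.
Ram(-10010, -4290) = {13, ∞}; no ℚ_13-point on the conic.

[13, inf]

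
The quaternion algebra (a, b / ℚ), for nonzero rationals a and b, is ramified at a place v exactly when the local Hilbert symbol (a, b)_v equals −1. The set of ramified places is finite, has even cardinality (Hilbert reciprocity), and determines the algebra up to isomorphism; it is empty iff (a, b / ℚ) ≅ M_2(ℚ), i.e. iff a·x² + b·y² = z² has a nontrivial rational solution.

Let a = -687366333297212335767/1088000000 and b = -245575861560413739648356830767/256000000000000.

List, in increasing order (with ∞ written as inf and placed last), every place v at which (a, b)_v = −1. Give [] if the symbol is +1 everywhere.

Mod squares: a ≡ -892551, b ≡ -1888887. Check v ∈ {∞, 2, 3, 5, 7, 11, 13, 17, 19, 37, 43}.
v=13: a=13^2·(≡1), b=13^3·(≡8) mod 13; (1|13)=+1, (8|13)=-1; (−1)^{2·3·6}·(+1)^3·(-1)^2 = +1.
v=11: a=11^1·(≡7), b=11^1·(≡9) mod 11; (7|11)=-1, (9|11)=+1; (−1)^{1·1·5}·(-1)^1·(+1)^1 = +1.
v=37: a=37^1·(≡1), b=37^1·(≡12) mod 37; (1|37)=+1, (12|37)=+1; (−1)^{1·1·18}·(+1)^1·(+1)^1 = +1.
v=19: a=19^4·(≡18), b=19^6·(≡1) mod 19; (18|19)=-1, (1|19)=+1; (−1)^{4·6·9}·(-1)^6·(+1)^4 = +1.
v=∞: -892551 < 0 and -1888887 < 0  ⇒  (a,b)_∞ = -1.
v=17: a=17^-1·(≡6), b=17^1·(≡2) mod 17; (6|17)=-1, (2|17)=+1; (−1)^{-1·1·8}·(-1)^1·(+1)^-1 = -1.
v=5: a=5^-6·(≡4), b=5^-12·(≡3) mod 5; (4|5)=+1, (3|5)=-1; (−1)^{-6·-12·2}·(+1)^-12·(-1)^-6 = +1.
v=3: a=3^9·(≡2), b=3^15·(≡2) mod 3; (2|3)=-1, (2|3)=-1; (−1)^{9·15·1}·(-1)^15·(-1)^9 = -1.
v=7: a=7^2·(≡3), b=7^1·(≡1) mod 7; (3|7)=-1, (1|7)=+1; (−1)^{2·1·3}·(-1)^1·(+1)^2 = -1.
v=2: v_2(a)=-12, v_2(b)=-20; units ≡ 1, 1 (mod 8); ε·ε+αω+βω = 0·0+-12·0+-20·0 ≡ 0  ⇒  (a,b)_2 = +1.
v=43: a=43^3·(≡26), b=43^4·(≡14) mod 43; (26|43)=-1, (14|43)=+1; (−1)^{3·4·21}·(-1)^4·(+1)^3 = +1.
(-892551, -1888887 / ℚ) ramifies at {3, 7, 17, ∞}: a division algebra.

[3, 7, 17, inf]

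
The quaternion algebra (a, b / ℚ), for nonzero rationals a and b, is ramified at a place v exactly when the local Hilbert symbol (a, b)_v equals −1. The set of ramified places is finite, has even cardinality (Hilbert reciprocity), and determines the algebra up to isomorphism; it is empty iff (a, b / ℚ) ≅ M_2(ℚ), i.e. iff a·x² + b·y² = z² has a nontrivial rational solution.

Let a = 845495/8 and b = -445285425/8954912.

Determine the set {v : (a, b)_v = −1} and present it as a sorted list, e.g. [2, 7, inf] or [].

Mod squares: a ≡ 34510, b ≡ -114. Check v ∈ {∞, 2, 3, 5, 7, 13, 17, 19, 23, 29, 43}.
v=7: a=7^3·(≡1), b=7^0·(≡3) mod 7; (1|7)=+1, (3|7)=-1; (−1)^{3·0·3}·(+1)^0·(-1)^3 = -1.
v=19: a=19^0·(≡16), b=19^1·(≡15) mod 19; (16|19)=+1, (15|19)=-1; (−1)^{0·1·9}·(+1)^1·(-1)^0 = +1.
v=5: a=5^1·(≡3), b=5^2·(≡4) mod 5; (3|5)=-1, (4|5)=+1; (−1)^{1·2·2}·(-1)^2·(+1)^1 = +1.
v=13: a=13^0·(≡5), b=13^2·(≡3) mod 13; (5|13)=-1, (3|13)=+1; (−1)^{0·2·6}·(-1)^2·(+1)^0 = +1.
v=17: a=17^1·(≡14), b=17^0·(≡7) mod 17; (14|17)=-1, (7|17)=-1; (−1)^{1·0·8}·(-1)^0·(-1)^1 = -1.
v=3: a=3^0·(≡1), b=3^1·(≡1) mod 3; (1|3)=+1, (1|3)=+1; (−1)^{0·1·1}·(+1)^1·(+1)^0 = +1.
v=43: a=43^0·(≡9), b=43^2·(≡24) mod 43; (9|43)=+1, (24|43)=+1; (−1)^{0·2·21}·(+1)^2·(+1)^0 = +1.
v=∞: 34510 > 0 and -114 < 0  ⇒  (a,b)_∞ = +1.
v=2: v_2(a)=-3, v_2(b)=-5; units ≡ 7, 7 (mod 8); ε·ε+αω+βω = 1·1+-3·0+-5·0 ≡ 1  ⇒  (a,b)_2 = -1.
v=29: a=29^1·(≡23), b=29^0·(≡17) mod 29; (23|29)=+1, (17|29)=-1; (−1)^{1·0·14}·(+1)^0·(-1)^1 = -1.
v=23: a=23^0·(≡22), b=23^-4·(≡8) mod 23; (22|23)=-1, (8|23)=+1; (−1)^{0·-4·11}·(-1)^-4·(+1)^0 = +1.
|Ram(34510, -114)| = 4, even; anisotropic at {2, 7, 17, 29}.

[2, 7, 17, 29]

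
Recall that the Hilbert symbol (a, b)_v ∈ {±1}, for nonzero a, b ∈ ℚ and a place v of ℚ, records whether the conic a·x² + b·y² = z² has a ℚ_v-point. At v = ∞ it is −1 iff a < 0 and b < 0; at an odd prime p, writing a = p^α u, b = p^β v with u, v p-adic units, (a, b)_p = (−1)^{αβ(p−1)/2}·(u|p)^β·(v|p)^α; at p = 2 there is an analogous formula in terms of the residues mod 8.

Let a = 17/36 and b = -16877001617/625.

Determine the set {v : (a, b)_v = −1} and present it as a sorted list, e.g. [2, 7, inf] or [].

(a, b) ≡ (17, -46750697) mod (ℚ^×)²; places V = {2, 3, 5, 7, 17, 19, 23, 29, 31, ∞}.
(a,b)_17: α=1, u≡9; β=1, v≡2 (mod 17); (9|17)=+1, (2|17)=+1; sign (−1)^0·+1^1·+1^1 = +1.
(a,b)_5: α=0, u≡2; β=-4, v≡3 (mod 5); (2|5)=-1, (3|5)=-1; sign (−1)^0·-1^-4·-1^0 = +1.
(a,b)_2: α=-2, β=0; u≡1, v≡7 (mod 8); ε(u)ε(v)=0·1, αω(v)=-2·0, βω(u)=0·0; sum ≡ 0  ⇒  +1.
(a,b)_∞: sgn(17)=+, sgn(-46750697)=−, so +1.
(a,b)_19: α=0, u≡1; β=3, v≡3 (mod 19); (1|19)=+1, (3|19)=-1; sign (−1)^0·+1^3·-1^0 = +1.
(a,b)_29: α=0, u≡19; β=1, v≡12 (mod 29); (19|29)=-1, (12|29)=-1; sign (−1)^0·-1^1·-1^0 = -1.
(a,b)_23: α=0, u≡19; β=1, v≡13 (mod 23); (19|23)=-1, (13|23)=+1; sign (−1)^0·-1^1·+1^0 = -1.
(a,b)_31: α=0, u≡22; β=1, v≡4 (mod 31); (22|31)=-1, (4|31)=+1; sign (−1)^0·-1^1·+1^0 = -1.
(a,b)_3: α=-2, u≡2; β=0, v≡1 (mod 3); (2|3)=-1, (1|3)=+1; sign (−1)^0·-1^0·+1^-2 = +1.
(a,b)_7: α=0, u≡3; β=1, v≡2 (mod 7); (3|7)=-1, (2|7)=+1; sign (−1)^0·-1^1·+1^0 = -1.
Ram(17, -46750697) = {7, 23, 29, 31}; no ℚ_7-point on the conic.

[7, 23, 29, 31]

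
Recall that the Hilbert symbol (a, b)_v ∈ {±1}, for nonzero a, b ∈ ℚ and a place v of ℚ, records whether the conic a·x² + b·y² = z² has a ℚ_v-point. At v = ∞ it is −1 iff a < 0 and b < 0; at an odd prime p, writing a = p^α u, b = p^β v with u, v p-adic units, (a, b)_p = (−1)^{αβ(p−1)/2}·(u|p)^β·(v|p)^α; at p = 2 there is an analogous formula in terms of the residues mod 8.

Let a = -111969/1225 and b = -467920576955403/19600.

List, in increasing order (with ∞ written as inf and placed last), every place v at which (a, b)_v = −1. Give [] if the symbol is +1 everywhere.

Mod squares: a ≡ -12441, b ≡ -4147. Check v ∈ {∞, 2, 3, 5, 7, 11, 13, 29}.
v=29: a=29^1·(≡16), b=29^3·(≡15) mod 29; (16|29)=+1, (15|29)=-1; (−1)^{1·3·14}·(+1)^3·(-1)^1 = -1.
v=∞: -12441 < 0 and -4147 < 0  ⇒  (a,b)_∞ = -1.
v=3: a=3^3·(≡2), b=3^8·(≡2) mod 3; (2|3)=-1, (2|3)=-1; (−1)^{3·8·1}·(-1)^8·(-1)^3 = -1.
v=2: v_2(a)=0, v_2(b)=-4; units ≡ 7, 5 (mod 8); ε·ε+αω+βω = 1·0+0·1+-4·0 ≡ 0  ⇒  (a,b)_2 = +1.
v=7: a=7^-2·(≡6), b=7^-2·(≡2) mod 7; (6|7)=-1, (2|7)=+1; (−1)^{-2·-2·3}·(-1)^-2·(+1)^-2 = +1.
v=13: a=13^1·(≡2), b=13^3·(≡8) mod 13; (2|13)=-1, (8|13)=-1; (−1)^{1·3·6}·(-1)^3·(-1)^1 = +1.
v=5: a=5^-2·(≡4), b=5^-2·(≡3) mod 5; (4|5)=+1, (3|5)=-1; (−1)^{-2·-2·2}·(+1)^-2·(-1)^-2 = +1.
v=11: a=11^1·(≡10), b=11^3·(≡7) mod 11; (10|11)=-1, (7|11)=-1; (−1)^{1·3·5}·(-1)^3·(-1)^1 = -1.
Ram(-12441, -4147) = {3, 11, 29, ∞}; no ℚ_3-point on the conic.

[3, 11, 29, inf]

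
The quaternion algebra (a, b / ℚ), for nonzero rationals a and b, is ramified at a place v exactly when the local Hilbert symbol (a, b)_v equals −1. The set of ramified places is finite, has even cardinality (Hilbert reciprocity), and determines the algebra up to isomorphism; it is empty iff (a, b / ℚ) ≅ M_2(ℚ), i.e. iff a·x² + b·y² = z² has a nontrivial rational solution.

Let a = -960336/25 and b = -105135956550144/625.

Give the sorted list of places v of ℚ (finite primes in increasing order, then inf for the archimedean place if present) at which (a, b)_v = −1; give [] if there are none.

[19, inf]

Mod squares: a ≡ -741, b ≡ -114. Check v ∈ {∞, 2, 3, 5, 13, 19}.
v=∞: -741 < 0 and -114 < 0  ⇒  (a,b)_∞ = -1.
v=5: a=5^-2·(≡4), b=5^-4·(≡1) mod 5; (4|5)=+1, (1|5)=+1; (−1)^{-2·-4·2}·(+1)^-4·(+1)^-2 = +1.
v=13: a=13^1·(≡6), b=13^2·(≡4) mod 13; (6|13)=-1, (4|13)=+1; (−1)^{1·2·6}·(-1)^2·(+1)^1 = +1.
v=2: v_2(a)=4, v_2(b)=9; units ≡ 3, 7 (mod 8); ε·ε+αω+βω = 1·1+4·0+9·1 ≡ 0  ⇒  (a,b)_2 = +1.
v=19: a=19^1·(≡12), b=19^3·(≡10) mod 19; (12|19)=-1, (10|19)=-1; (−1)^{1·3·9}·(-1)^3·(-1)^1 = -1.
v=3: a=3^5·(≡2), b=3^11·(≡1) mod 3; (2|3)=-1, (1|3)=+1; (−1)^{5·11·1}·(-1)^11·(+1)^5 = +1.
Ram(-741, -114) = {19, ∞}; no ℚ_19-point on the conic.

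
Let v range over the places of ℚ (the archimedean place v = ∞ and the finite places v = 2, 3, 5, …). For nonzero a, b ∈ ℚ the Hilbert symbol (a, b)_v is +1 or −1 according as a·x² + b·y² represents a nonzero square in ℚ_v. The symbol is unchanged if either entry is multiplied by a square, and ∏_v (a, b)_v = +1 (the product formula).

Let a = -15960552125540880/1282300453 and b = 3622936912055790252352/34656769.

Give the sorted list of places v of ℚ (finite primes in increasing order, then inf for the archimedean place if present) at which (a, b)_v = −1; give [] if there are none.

(a, b) ≡ (-12765, 253) mod (ℚ^×)²; places V = {2, 3, 5, 7, 11, 13, 23, 29, 37, 47, ∞}.
(a,b)_13: α=2, u≡12; β=6, v≡6 (mod 13); (12|13)=+1, (6|13)=-1; sign (−1)^0·+1^6·-1^2 = +1.
(a,b)_2: α=4, β=6; u≡3, v≡5 (mod 8); ε(u)ε(v)=1·0, αω(v)=4·1, βω(u)=6·1; sum ≡ 0  ⇒  +1.
(a,b)_23: α=3, u≡21; β=5, v≡22 (mod 23); (21|23)=-1, (22|23)=-1; sign (−1)^1·-1^5·-1^3 = -1.
(a,b)_29: α=-4, u≡7; β=-4, v≡26 (mod 29); (7|29)=+1, (26|29)=-1; sign (−1)^0·+1^-4·-1^-4 = +1.
(a,b)_11: α=4, u≡10; β=3, v≡5 (mod 11); (10|11)=-1, (5|11)=+1; sign (−1)^0·-1^3·+1^4 = -1.
(a,b)_37: α=-1, u≡30; β=2, v≡18 (mod 37); (30|37)=+1, (18|37)=-1; sign (−1)^0·+1^2·-1^-1 = -1.
(a,b)_5: α=1, u≡3; β=0, v≡3 (mod 5); (3|5)=-1, (3|5)=-1; sign (−1)^0·-1^0·-1^1 = -1.
(a,b)_3: α=1, u≡2; β=0, v≡1 (mod 3); (2|3)=-1, (1|3)=+1; sign (−1)^0·-1^0·+1^1 = +1.
(a,b)_∞: sgn(-12765)=−, sgn(253)=+, so +1.
(a,b)_7: α=-2, u≡5; β=-2, v≡2 (mod 7); (5|7)=-1, (2|7)=+1; sign (−1)^0·-1^-2·+1^-2 = +1.
(a,b)_47: α=2, u≡33; β=0, v≡8 (mod 47); (33|47)=-1, (8|47)=+1; sign (−1)^0·-1^0·+1^2 = +1.
Ram(-12765, 253) = {5, 11, 23, 37}; no ℚ_5-point on the conic.

[5, 11, 23, 37]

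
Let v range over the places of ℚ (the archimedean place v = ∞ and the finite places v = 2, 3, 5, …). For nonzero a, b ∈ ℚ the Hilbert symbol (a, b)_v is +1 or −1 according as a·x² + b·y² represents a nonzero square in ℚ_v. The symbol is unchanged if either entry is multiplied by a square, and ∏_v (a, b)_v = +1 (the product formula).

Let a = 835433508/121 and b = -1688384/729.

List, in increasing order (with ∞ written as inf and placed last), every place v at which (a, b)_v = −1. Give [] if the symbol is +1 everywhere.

[23, 31]

(a, b) ≡ (208858377, -26381) mod (ℚ^×)²; places V = {2, 3, 7, 11, 13, 23, 29, 31, 37, ∞}.
(a,b)_∞: sgn(208858377)=+, sgn(-26381)=−, so +1.
(a,b)_11: α=-2, u≡8; β=0, v≡2 (mod 11); (8|11)=-1, (2|11)=-1; sign (−1)^0·-1^0·-1^-2 = +1.
(a,b)_7: α=1, u≡5; β=0, v≡2 (mod 7); (5|7)=-1, (2|7)=+1; sign (−1)^0·-1^0·+1^1 = +1.
(a,b)_29: α=1, u≡18; β=0, v≡28 (mod 29); (18|29)=-1, (28|29)=+1; sign (−1)^0·-1^0·+1^1 = +1.
(a,b)_23: α=1, u≡13; β=1, v≡12 (mod 23); (13|23)=+1, (12|23)=+1; sign (−1)^1·+1^1·+1^1 = -1.
(a,b)_2: α=2, β=6; u≡1, v≡3 (mod 8); ε(u)ε(v)=0·1, αω(v)=2·1, βω(u)=6·0; sum ≡ 0  ⇒  +1.
(a,b)_31: α=1, u≡24; β=1, v≡6 (mod 31); (24|31)=-1, (6|31)=-1; sign (−1)^1·-1^1·-1^1 = -1.
(a,b)_37: α=1, u≡33; β=1, v≡1 (mod 37); (33|37)=+1, (1|37)=+1; sign (−1)^0·+1^1·+1^1 = +1.
(a,b)_3: α=1, u≡1; β=-6, v≡1 (mod 3); (1|3)=+1, (1|3)=+1; sign (−1)^0·+1^-6·+1^1 = +1.
(a,b)_13: α=1, u≡5; β=0, v≡4 (mod 13); (5|13)=-1, (4|13)=+1; sign (−1)^0·-1^0·+1^1 = +1.
Ram(208858377, -26381) = {23, 31}; no ℚ_23-point on the conic.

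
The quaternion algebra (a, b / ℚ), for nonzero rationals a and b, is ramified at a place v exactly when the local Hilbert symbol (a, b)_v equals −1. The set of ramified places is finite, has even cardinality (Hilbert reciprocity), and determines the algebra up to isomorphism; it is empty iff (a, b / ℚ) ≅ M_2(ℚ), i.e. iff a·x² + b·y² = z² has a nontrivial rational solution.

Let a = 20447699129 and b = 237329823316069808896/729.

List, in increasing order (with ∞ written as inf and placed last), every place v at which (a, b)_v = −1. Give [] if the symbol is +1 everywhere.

(a, b) ≡ (100529, 451) mod (ℚ^×)²; places V = {2, 3, 11, 13, 19, 37, 41, ∞}.
(a,b)_19: α=1, u≡16; β=2, v≡8 (mod 19); (16|19)=+1, (8|19)=-1; sign (−1)^0·+1^2·-1^1 = -1.
(a,b)_37: α=1, u≡7; β=2, v≡12 (mod 37); (7|37)=+1, (12|37)=+1; sign (−1)^0·+1^2·+1^1 = +1.
(a,b)_11: α=3, u≡4; β=5, v≡2 (mod 11); (4|11)=+1, (2|11)=-1; sign (−1)^1·+1^5·-1^3 = +1.
(a,b)_3: α=0, u≡2; β=-6, v≡1 (mod 3); (2|3)=-1, (1|3)=+1; sign (−1)^0·-1^-6·+1^0 = +1.
(a,b)_2: α=0, β=8; u≡1, v≡3 (mod 8); ε(u)ε(v)=0·1, αω(v)=0·1, βω(u)=8·0; sum ≡ 0  ⇒  +1.
(a,b)_41: α=2, u≡6; β=3, v≡15 (mod 41); (6|41)=-1, (15|41)=-1; sign (−1)^0·-1^3·-1^2 = -1.
(a,b)_∞: sgn(100529)=+, sgn(451)=+, so +1.
(a,b)_13: α=1, u≡7; β=2, v≡10 (mod 13); (7|13)=-1, (10|13)=+1; sign (−1)^0·-1^2·+1^1 = +1.
Ram(100529, 451) = {19, 41}; no ℚ_19-point on the conic.

[19, 41]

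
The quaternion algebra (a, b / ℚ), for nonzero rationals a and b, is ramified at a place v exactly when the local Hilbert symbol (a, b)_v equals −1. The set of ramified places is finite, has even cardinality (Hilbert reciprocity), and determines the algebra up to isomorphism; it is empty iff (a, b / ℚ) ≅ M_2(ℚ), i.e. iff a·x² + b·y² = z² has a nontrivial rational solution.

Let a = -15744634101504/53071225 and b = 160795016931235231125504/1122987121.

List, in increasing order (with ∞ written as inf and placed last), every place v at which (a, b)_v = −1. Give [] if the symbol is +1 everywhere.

[7, 11]

(a, b) ≡ (-231, 1221) mod (ℚ^×)²; places V = {2, 3, 5, 7, 11, 23, 31, 37, 47, ∞}.
(a,b)_31: α=-2, u≡24; β=-2, v≡21 (mod 31); (24|31)=-1, (21|31)=-1; sign (−1)^0·-1^-2·-1^-2 = +1.
(a,b)_47: α=-2, u≡14; β=-2, v≡44 (mod 47); (14|47)=+1, (44|47)=-1; sign (−1)^0·+1^-2·-1^-2 = +1.
(a,b)_11: α=1, u≡9; β=3, v≡1 (mod 11); (9|11)=+1, (1|11)=+1; sign (−1)^1·+1^3·+1^1 = -1.
(a,b)_2: α=8, β=12; u≡1, v≡5 (mod 8); ε(u)ε(v)=0·0, αω(v)=8·1, βω(u)=12·0; sum ≡ 0  ⇒  +1.
(a,b)_37: α=2, u≡36; β=5, v≡10 (mod 37); (36|37)=+1, (10|37)=+1; sign (−1)^0·+1^5·+1^2 = +1.
(a,b)_5: α=-2, u≡4; β=0, v≡4 (mod 5); (4|5)=+1, (4|5)=+1; sign (−1)^0·+1^0·+1^-2 = +1.
(a,b)_∞: sgn(-231)=−, sgn(1221)=+, so +1.
(a,b)_7: α=5, u≡4; β=4, v≡5 (mod 7); (4|7)=+1, (5|7)=-1; sign (−1)^0·+1^4·-1^5 = -1.
(a,b)_3: α=5, u≡1; β=11, v≡2 (mod 3); (1|3)=+1, (2|3)=-1; sign (−1)^1·+1^11·-1^5 = +1.
(a,b)_23: α=0, u≡7; β=-2, v≡1 (mod 23); (7|23)=-1, (1|23)=+1; sign (−1)^0·-1^-2·+1^0 = +1.
Ram(-231, 1221) = {7, 11}; no ℚ_7-point on the conic.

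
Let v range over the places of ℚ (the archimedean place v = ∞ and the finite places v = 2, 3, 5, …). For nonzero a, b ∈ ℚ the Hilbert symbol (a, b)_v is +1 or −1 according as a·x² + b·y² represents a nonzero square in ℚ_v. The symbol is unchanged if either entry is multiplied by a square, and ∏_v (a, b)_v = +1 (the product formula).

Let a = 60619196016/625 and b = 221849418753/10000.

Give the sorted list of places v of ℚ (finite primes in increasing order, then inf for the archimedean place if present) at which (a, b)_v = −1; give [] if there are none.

[31, 41]

(a, b) ≡ (5197119, 2850033) mod (ℚ^×)²; places V = {2, 3, 5, 17, 29, 31, 41, 47, ∞}.
(a,b)_17: α=0, u≡1; β=1, v≡11 (mod 17); (1|17)=+1, (11|17)=-1; sign (−1)^0·+1^1·-1^0 = +1.
(a,b)_5: α=-4, u≡1; β=-4, v≡3 (mod 5); (1|5)=+1, (3|5)=-1; sign (−1)^0·+1^-4·-1^-4 = +1.
(a,b)_47: α=1, u≡39; β=1, v≡14 (mod 47); (39|47)=-1, (14|47)=+1; sign (−1)^1·-1^1·+1^1 = +1.
(a,b)_31: α=1, u≡14; β=2, v≡30 (mod 31); (14|31)=+1, (30|31)=-1; sign (−1)^0·+1^2·-1^1 = -1.
(a,b)_3: α=7, u≡2; β=5, v≡1 (mod 3); (2|3)=-1, (1|3)=+1; sign (−1)^1·-1^5·+1^7 = +1.
(a,b)_∞: sgn(5197119)=+, sgn(2850033)=+, so +1.
(a,b)_41: α=1, u≡15; β=1, v≡40 (mod 41); (15|41)=-1, (40|41)=+1; sign (−1)^0·-1^1·+1^1 = -1.
(a,b)_29: α=1, u≡22; β=1, v≡4 (mod 29); (22|29)=+1, (4|29)=+1; sign (−1)^0·+1^1·+1^1 = +1.
(a,b)_2: α=4, β=-4; u≡7, v≡1 (mod 8); ε(u)ε(v)=1·0, αω(v)=4·0, βω(u)=-4·0; sum ≡ 0  ⇒  +1.
(5197119, 2850033 / ℚ) ramifies at {31, 41}: a division algebra.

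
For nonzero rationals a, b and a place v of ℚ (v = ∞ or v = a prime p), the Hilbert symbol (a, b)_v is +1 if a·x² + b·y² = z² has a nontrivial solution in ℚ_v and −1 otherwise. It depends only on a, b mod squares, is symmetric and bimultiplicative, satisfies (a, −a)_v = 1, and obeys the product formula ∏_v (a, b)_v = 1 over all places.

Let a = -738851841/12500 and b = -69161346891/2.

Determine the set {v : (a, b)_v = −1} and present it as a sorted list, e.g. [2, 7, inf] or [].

[2, 5, 19, inf]

(a, b) ≡ (-23205, -38) mod (ℚ^×)²; places V = {2, 3, 5, 7, 13, 17, 19, ∞}.
(a,b)_13: α=1, u≡3; β=4, v≡9 (mod 13); (3|13)=+1, (9|13)=+1; sign (−1)^0·+1^4·+1^1 = +1.
(a,b)_2: α=-2, β=-1; u≡3, v≡5 (mod 8); ε(u)ε(v)=1·0, αω(v)=-2·1, βω(u)=-1·1; sum ≡ 1  ⇒  -1.
(a,b)_19: α=2, u≡10; β=1, v≡6 (mod 19); (10|19)=-1, (6|19)=+1; sign (−1)^0·-1^1·+1^2 = -1.
(a,b)_5: α=-5, u≡1; β=0, v≡2 (mod 5); (1|5)=+1, (2|5)=-1; sign (−1)^0·+1^0·-1^-5 = -1.
(a,b)_7: α=3, u≡6; β=2, v≡4 (mod 7); (6|7)=-1, (4|7)=+1; sign (−1)^0·-1^2·+1^3 = +1.
(a,b)_∞: sgn(-23205)=−, sgn(-38)=−, so -1.
(a,b)_17: α=1, u≡11; β=2, v≡1 (mod 17); (11|17)=-1, (1|17)=+1; sign (−1)^0·-1^2·+1^1 = +1.
(a,b)_3: α=3, u≡2; β=2, v≡1 (mod 3); (2|3)=-1, (1|3)=+1; sign (−1)^0·-1^2·+1^3 = +1.
Ram(-23205, -38) = {2, 5, 19, ∞}; no ℚ_2-point on the conic.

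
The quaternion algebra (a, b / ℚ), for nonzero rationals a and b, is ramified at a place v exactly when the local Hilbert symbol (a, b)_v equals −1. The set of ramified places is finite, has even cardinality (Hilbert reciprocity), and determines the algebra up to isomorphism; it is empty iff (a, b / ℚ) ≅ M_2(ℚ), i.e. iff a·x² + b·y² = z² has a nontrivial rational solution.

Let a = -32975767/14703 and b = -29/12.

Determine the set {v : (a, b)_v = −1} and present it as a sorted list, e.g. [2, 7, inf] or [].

(a, b) ≡ (-82041, -87) mod (ℚ^×)²; places V = {2, 3, 11, 13, 17, 23, 29, 41, ∞}.
(a,b)_29: α=-1, u≡24; β=1, v≡12 (mod 29); (24|29)=+1, (12|29)=-1; sign (−1)^0·+1^1·-1^-1 = -1.
(a,b)_∞: sgn(-82041)=−, sgn(-87)=−, so -1.
(a,b)_23: α=1, u≡19; β=0, v≡11 (mod 23); (19|23)=-1, (11|23)=-1; sign (−1)^0·-1^0·-1^1 = -1.
(a,b)_41: α=1, u≡25; β=0, v≡1 (mod 41); (25|41)=+1, (1|41)=+1; sign (−1)^0·+1^0·+1^1 = +1.
(a,b)_13: α=-2, u≡8; β=0, v≡3 (mod 13); (8|13)=-1, (3|13)=+1; sign (−1)^0·-1^0·+1^-2 = +1.
(a,b)_3: α=-1, u≡1; β=-1, v≡1 (mod 3); (1|3)=+1, (1|3)=+1; sign (−1)^1·+1^-1·+1^-1 = -1.
(a,b)_2: α=0, β=-2; u≡7, v≡1 (mod 8); ε(u)ε(v)=1·0, αω(v)=0·0, βω(u)=-2·0; sum ≡ 0  ⇒  +1.
(a,b)_11: α=2, u≡6; β=0, v≡4 (mod 11); (6|11)=-1, (4|11)=+1; sign (−1)^0·-1^0·+1^2 = +1.
(a,b)_17: α=2, u≡8; β=0, v≡16 (mod 17); (8|17)=+1, (16|17)=+1; sign (−1)^0·+1^0·+1^2 = +1.
|Ram(-82041, -87)| = 4, even; anisotropic at {3, 23, 29, ∞}.

[3, 23, 29, inf]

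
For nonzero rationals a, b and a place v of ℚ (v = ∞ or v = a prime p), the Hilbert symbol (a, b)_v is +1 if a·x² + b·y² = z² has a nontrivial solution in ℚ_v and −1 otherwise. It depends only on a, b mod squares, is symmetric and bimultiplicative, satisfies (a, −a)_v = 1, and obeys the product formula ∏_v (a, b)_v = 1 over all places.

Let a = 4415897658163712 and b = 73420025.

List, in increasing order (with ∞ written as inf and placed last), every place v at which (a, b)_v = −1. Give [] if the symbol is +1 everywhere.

Mod squares: a ≡ 2, b ≡ 2936801. Check v ∈ {∞, 2, 5, 7, 17, 23, 29, 37}.
v=23: a=23^2·(≡3), b=23^1·(≡5) mod 23; (3|23)=+1, (5|23)=-1; (−1)^{2·1·11}·(+1)^1·(-1)^2 = +1.
v=2: v_2(a)=9, v_2(b)=0; units ≡ 1, 1 (mod 8); ε·ε+αω+βω = 0·0+9·0+0·0 ≡ 0  ⇒  (a,b)_2 = +1.
v=5: a=5^0·(≡2), b=5^2·(≡1) mod 5; (2|5)=-1, (1|5)=+1; (−1)^{0·2·2}·(-1)^2·(+1)^0 = +1.
v=∞: 2 > 0 and 2936801 > 0  ⇒  (a,b)_∞ = +1.
v=7: a=7^2·(≡4), b=7^1·(≡6) mod 7; (4|7)=+1, (6|7)=-1; (−1)^{2·1·3}·(+1)^1·(-1)^2 = +1.
v=17: a=17^2·(≡2), b=17^1·(≡9) mod 17; (2|17)=+1, (9|17)=+1; (−1)^{2·1·8}·(+1)^1·(+1)^2 = +1.
v=29: a=29^2·(≡19), b=29^1·(≡25) mod 29; (19|29)=-1, (25|29)=+1; (−1)^{2·1·14}·(-1)^1·(+1)^2 = -1.
v=37: a=37^2·(≡23), b=37^1·(≡15) mod 37; (23|37)=-1, (15|37)=-1; (−1)^{2·1·18}·(-1)^1·(-1)^2 = -1.
Ram(2, 2936801) = {29, 37}; no ℚ_29-point on the conic.

[29, 37]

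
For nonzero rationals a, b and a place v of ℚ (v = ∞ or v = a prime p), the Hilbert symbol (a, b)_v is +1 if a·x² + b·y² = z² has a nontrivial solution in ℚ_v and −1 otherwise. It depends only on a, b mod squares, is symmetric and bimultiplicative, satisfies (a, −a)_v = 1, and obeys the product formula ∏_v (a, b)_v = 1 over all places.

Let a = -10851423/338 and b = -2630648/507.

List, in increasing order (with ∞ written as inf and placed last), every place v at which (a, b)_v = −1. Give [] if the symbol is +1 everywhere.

[2, 11, 17, inf]

Mod squares: a ≡ -25806, b ≡ -2346. Check v ∈ {∞, 2, 3, 11, 13, 17, 23, 29}.
v=3: a=3^1·(≡2), b=3^-1·(≡1) mod 3; (2|3)=-1, (1|3)=+1; (−1)^{1·-1·1}·(-1)^-1·(+1)^1 = +1.
v=∞: -25806 < 0 and -2346 < 0  ⇒  (a,b)_∞ = -1.
v=23: a=23^1·(≡20), b=23^1·(≡3) mod 23; (20|23)=-1, (3|23)=+1; (−1)^{1·1·11}·(-1)^1·(+1)^1 = +1.
v=11: a=11^1·(≡8), b=11^0·(≡2) mod 11; (8|11)=-1, (2|11)=-1; (−1)^{1·0·5}·(-1)^0·(-1)^1 = -1.
v=29: a=29^2·(≡23), b=29^2·(≡21) mod 29; (23|29)=+1, (21|29)=-1; (−1)^{2·2·14}·(+1)^2·(-1)^2 = +1.
v=2: v_2(a)=-1, v_2(b)=3; units ≡ 1, 3 (mod 8); ε·ε+αω+βω = 0·1+-1·1+3·0 ≡ 1  ⇒  (a,b)_2 = -1.
v=13: a=13^-2·(≡1), b=13^-2·(≡2) mod 13; (1|13)=+1, (2|13)=-1; (−1)^{-2·-2·6}·(+1)^-2·(-1)^-2 = +1.
v=17: a=17^1·(≡10), b=17^1·(≡9) mod 17; (10|17)=-1, (9|17)=+1; (−1)^{1·1·8}·(-1)^1·(+1)^1 = -1.
(-25806, -2346 / ℚ) ramifies at {2, 11, 17, ∞}: a division algebra.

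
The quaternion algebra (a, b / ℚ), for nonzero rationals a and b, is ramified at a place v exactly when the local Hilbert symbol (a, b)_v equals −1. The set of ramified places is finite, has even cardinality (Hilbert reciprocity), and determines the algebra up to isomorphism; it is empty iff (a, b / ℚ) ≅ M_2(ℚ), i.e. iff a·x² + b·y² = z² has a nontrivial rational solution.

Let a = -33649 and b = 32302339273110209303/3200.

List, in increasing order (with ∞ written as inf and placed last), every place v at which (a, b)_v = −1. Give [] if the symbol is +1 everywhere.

Mod squares: a ≡ -33649, b ≡ 79534. Check v ∈ {∞, 2, 5, 7, 11, 13, 19, 23}.
v=∞: -33649 < 0 and 79534 > 0  ⇒  (a,b)_∞ = +1.
v=2: v_2(a)=0, v_2(b)=-7; units ≡ 7, 7 (mod 8); ε·ε+αω+βω = 1·1+0·0+-7·0 ≡ 1  ⇒  (a,b)_2 = -1.
v=23: a=23^1·(≡9), b=23^3·(≡3) mod 23; (9|23)=+1, (3|23)=+1; (−1)^{1·3·11}·(+1)^3·(+1)^1 = -1.
v=7: a=7^1·(≡2), b=7^5·(≡1) mod 7; (2|7)=+1, (1|7)=+1; (−1)^{1·5·3}·(+1)^5·(+1)^1 = -1.
v=13: a=13^0·(≡8), b=13^1·(≡5) mod 13; (8|13)=-1, (5|13)=-1; (−1)^{0·1·6}·(-1)^1·(-1)^0 = -1.
v=5: a=5^0·(≡1), b=5^-2·(≡1) mod 5; (1|5)=+1, (1|5)=+1; (−1)^{0·-2·2}·(+1)^-2·(+1)^0 = +1.
v=11: a=11^1·(≡10), b=11^6·(≡1) mod 11; (10|11)=-1, (1|11)=+1; (−1)^{1·6·5}·(-1)^6·(+1)^1 = +1.
v=19: a=19^1·(≡15), b=19^3·(≡4) mod 19; (15|19)=-1, (4|19)=+1; (−1)^{1·3·9}·(-1)^3·(+1)^1 = +1.
(-33649, 79534 / ℚ) ramifies at {2, 7, 13, 23}: a division algebra.

[2, 7, 13, 23]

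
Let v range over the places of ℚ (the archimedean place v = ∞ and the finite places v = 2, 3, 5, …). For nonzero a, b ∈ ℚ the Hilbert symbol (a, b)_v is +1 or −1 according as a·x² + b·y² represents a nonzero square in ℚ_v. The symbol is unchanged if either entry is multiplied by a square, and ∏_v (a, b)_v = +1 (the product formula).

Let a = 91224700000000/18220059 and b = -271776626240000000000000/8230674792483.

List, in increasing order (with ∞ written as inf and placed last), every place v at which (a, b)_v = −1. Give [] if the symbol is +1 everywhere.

[3, 5, 7, 11]

Mod squares: a ≡ 77, b ≡ -1995. Check v ∈ {∞, 2, 3, 5, 7, 11, 13, 19}.
v=11: a=11^-3·(≡10), b=11^-4·(≡10) mod 11; (10|11)=-1, (10|11)=-1; (−1)^{-3·-4·5}·(-1)^-4·(-1)^-3 = -1.
v=2: v_2(a)=8, v_2(b)=18; units ≡ 5, 5 (mod 8); ε·ε+αω+βω = 0·0+8·1+18·1 ≡ 0  ⇒  (a,b)_2 = +1.
v=19: a=19^4·(≡9), b=19^5·(≡6) mod 19; (9|19)=+1, (6|19)=+1; (−1)^{4·5·9}·(+1)^5·(+1)^4 = +1.
v=5: a=5^8·(≡3), b=5^13·(≡4) mod 5; (3|5)=-1, (4|5)=+1; (−1)^{8·13·2}·(-1)^13·(+1)^8 = -1.
v=7: a=7^1·(≡1), b=7^3·(≡2) mod 7; (1|7)=+1, (2|7)=+1; (−1)^{1·3·3}·(+1)^3·(+1)^1 = -1.
v=∞: 77 > 0 and -1995 < 0  ⇒  (a,b)_∞ = +1.
v=3: a=3^-4·(≡2), b=3^-9·(≡1) mod 3; (2|3)=-1, (1|3)=+1; (−1)^{-4·-9·1}·(-1)^-9·(+1)^-4 = -1.
v=13: a=13^-2·(≡4), b=13^-4·(≡8) mod 13; (4|13)=+1, (8|13)=-1; (−1)^{-2·-4·6}·(+1)^-4·(-1)^-2 = +1.
(77, -1995 / ℚ) ramifies at {3, 5, 7, 11}: a division algebra.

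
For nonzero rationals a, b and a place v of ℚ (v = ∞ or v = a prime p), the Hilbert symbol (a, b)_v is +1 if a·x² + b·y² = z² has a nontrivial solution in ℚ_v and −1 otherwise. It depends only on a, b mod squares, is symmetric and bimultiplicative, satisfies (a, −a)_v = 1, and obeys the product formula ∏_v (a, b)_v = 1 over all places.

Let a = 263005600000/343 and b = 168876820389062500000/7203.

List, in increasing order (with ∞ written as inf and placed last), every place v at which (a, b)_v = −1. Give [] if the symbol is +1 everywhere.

Mod squares: a ≡ 95095, b ≡ 30. Check v ∈ {∞, 2, 3, 5, 7, 11, 13, 19}.
v=∞: 95095 > 0 and 30 > 0  ⇒  (a,b)_∞ = +1.
v=2: v_2(a)=8, v_2(b)=5; units ≡ 7, 7 (mod 8); ε·ε+αω+βω = 1·1+8·0+5·0 ≡ 1  ⇒  (a,b)_2 = -1.
v=7: a=7^-3·(≡3), b=7^-4·(≡2) mod 7; (3|7)=-1, (2|7)=+1; (−1)^{-3·-4·3}·(-1)^-4·(+1)^-3 = +1.
v=11: a=11^3·(≡2), b=11^6·(≡2) mod 11; (2|11)=-1, (2|11)=-1; (−1)^{3·6·5}·(-1)^6·(-1)^3 = -1.
v=5: a=5^5·(≡4), b=5^11·(≡1) mod 5; (4|5)=+1, (1|5)=+1; (−1)^{5·11·2}·(+1)^11·(+1)^5 = +1.
v=19: a=19^1·(≡8), b=19^2·(≡17) mod 19; (8|19)=-1, (17|19)=+1; (−1)^{1·2·9}·(-1)^2·(+1)^1 = +1.
v=13: a=13^1·(≡10), b=13^2·(≡1) mod 13; (10|13)=+1, (1|13)=+1; (−1)^{1·2·6}·(+1)^2·(+1)^1 = +1.
v=3: a=3^0·(≡1), b=3^-1·(≡1) mod 3; (1|3)=+1, (1|3)=+1; (−1)^{0·-1·1}·(+1)^-1·(+1)^0 = +1.
Ram(95095, 30) = {2, 11}; no ℚ_2-point on the conic.

[2, 11]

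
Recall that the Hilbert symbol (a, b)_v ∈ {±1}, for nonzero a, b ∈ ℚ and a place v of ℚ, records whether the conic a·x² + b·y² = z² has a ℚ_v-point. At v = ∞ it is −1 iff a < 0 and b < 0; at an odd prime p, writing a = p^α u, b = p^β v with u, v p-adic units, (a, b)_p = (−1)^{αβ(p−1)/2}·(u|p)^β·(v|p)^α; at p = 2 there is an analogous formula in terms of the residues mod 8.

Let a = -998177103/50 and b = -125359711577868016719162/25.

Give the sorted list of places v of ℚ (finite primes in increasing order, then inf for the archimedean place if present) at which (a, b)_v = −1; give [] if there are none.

Mod squares: a ≡ -119966, b ≡ -125818. Check v ∈ {∞, 2, 3, 5, 7, 11, 19, 41, 43}.
v=3: a=3^2·(≡1), b=3^4·(≡2) mod 3; (1|3)=+1, (2|3)=-1; (−1)^{2·4·1}·(+1)^4·(-1)^2 = +1.
v=7: a=7^1·(≡5), b=7^3·(≡2) mod 7; (5|7)=-1, (2|7)=+1; (−1)^{1·3·3}·(-1)^3·(+1)^1 = +1.
v=5: a=5^-2·(≡1), b=5^-2·(≡3) mod 5; (1|5)=+1, (3|5)=-1; (−1)^{-2·-2·2}·(+1)^-2·(-1)^-2 = +1.
v=43: a=43^2·(≡21), b=43^5·(≡36) mod 43; (21|43)=+1, (36|43)=+1; (−1)^{2·5·21}·(+1)^5·(+1)^2 = +1.
v=2: v_2(a)=-1, v_2(b)=1; units ≡ 1, 3 (mod 8); ε·ε+αω+βω = 0·1+-1·1+1·0 ≡ 1  ⇒  (a,b)_2 = -1.
v=19: a=19^1·(≡15), b=19^3·(≡17) mod 19; (15|19)=-1, (17|19)=+1; (−1)^{1·3·9}·(-1)^3·(+1)^1 = +1.
v=41: a=41^1·(≡11), b=41^2·(≡14) mod 41; (11|41)=-1, (14|41)=-1; (−1)^{1·2·20}·(-1)^2·(-1)^1 = -1.
v=11: a=11^1·(≡10), b=11^3·(≡2) mod 11; (10|11)=-1, (2|11)=-1; (−1)^{1·3·5}·(-1)^3·(-1)^1 = -1.
v=∞: -119966 < 0 and -125818 < 0  ⇒  (a,b)_∞ = -1.
Ram(-119966, -125818) = {2, 11, 41, ∞}; no ℚ_2-point on the conic.

[2, 11, 41, inf]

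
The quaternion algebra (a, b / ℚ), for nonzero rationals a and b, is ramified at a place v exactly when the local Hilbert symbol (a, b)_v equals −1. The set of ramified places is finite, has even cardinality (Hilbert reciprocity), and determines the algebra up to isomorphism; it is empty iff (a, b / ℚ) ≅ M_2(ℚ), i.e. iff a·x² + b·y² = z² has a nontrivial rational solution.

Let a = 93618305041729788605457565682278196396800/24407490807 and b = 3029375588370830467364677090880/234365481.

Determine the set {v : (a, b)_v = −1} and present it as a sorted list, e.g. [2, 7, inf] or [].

[7, 43]

Mod squares: a ≡ 2821, b ≡ 53105. Check v ∈ {∞, 2, 3, 5, 7, 13, 19, 31, 43, 47}.
v=31: a=31^3·(≡15), b=31^2·(≡7) mod 31; (15|31)=-1, (7|31)=+1; (−1)^{3·2·15}·(-1)^2·(+1)^3 = +1.
v=3: a=3^-20·(≡1), b=3^-14·(≡2) mod 3; (1|3)=+1, (2|3)=-1; (−1)^{-20·-14·1}·(+1)^-14·(-1)^-20 = +1.
v=13: a=13^9·(≡4), b=13^7·(≡4) mod 13; (4|13)=+1, (4|13)=+1; (−1)^{9·7·6}·(+1)^7·(+1)^9 = +1.
v=43: a=43^4·(≡26), b=43^3·(≡41) mod 43; (26|43)=-1, (41|43)=+1; (−1)^{4·3·21}·(-1)^3·(+1)^4 = -1.
v=47: a=47^2·(≡25), b=47^2·(≡2) mod 47; (25|47)=+1, (2|47)=+1; (−1)^{2·2·23}·(+1)^2·(+1)^2 = +1.
v=2: v_2(a)=8, v_2(b)=6; units ≡ 5, 1 (mod 8); ε·ε+αω+βω = 0·0+8·0+6·1 ≡ 0  ⇒  (a,b)_2 = +1.
v=19: a=19^10·(≡5), b=19^7·(≡15) mod 19; (5|19)=+1, (15|19)=-1; (−1)^{10·7·9}·(+1)^7·(-1)^10 = +1.
v=5: a=5^2·(≡1), b=5^1·(≡1) mod 5; (1|5)=+1, (1|5)=+1; (−1)^{2·1·2}·(+1)^1·(+1)^2 = +1.
v=7: a=7^-1·(≡1), b=7^-2·(≡5) mod 7; (1|7)=+1, (5|7)=-1; (−1)^{-1·-2·3}·(+1)^-2·(-1)^-1 = -1.
v=∞: 2821 > 0 and 53105 > 0  ⇒  (a,b)_∞ = +1.
(2821, 53105 / ℚ) ramifies at {7, 43}: a division algebra.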